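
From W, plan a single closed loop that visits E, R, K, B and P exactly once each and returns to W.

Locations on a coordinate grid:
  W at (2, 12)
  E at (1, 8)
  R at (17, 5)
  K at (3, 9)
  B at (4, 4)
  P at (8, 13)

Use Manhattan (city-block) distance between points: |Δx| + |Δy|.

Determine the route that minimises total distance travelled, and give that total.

With 5 stops there are 5!/2 = 60 distinct round trips (a route and its reverse cost the same).
W→E→R→K→B→P→W: 5+19+18+6+13+7 = 68
W→E→R→K→P→B→W: 5+19+18+9+13+10 = 74
W→E→R→B→K→P→W: 5+19+14+6+9+7 = 60
W→E→R→B→P→K→W: 5+19+14+13+9+4 = 64
W→E→R→P→K→B→W: 5+19+17+9+6+10 = 66
W→E→R→P→B→K→W: 5+19+17+13+6+4 = 64
W→E→K→R→B→P→W: 5+3+18+14+13+7 = 60
W→E→K→R→P→B→W: 5+3+18+17+13+10 = 66
W→E→K→B→R→P→W: 5+3+6+14+17+7 = 52
W→E→K→B→P→R→W: 5+3+6+13+17+22 = 66
W→E→K→P→R→B→W: 5+3+9+17+14+10 = 58
W→E→K→P→B→R→W: 5+3+9+13+14+22 = 66
W→E→B→R→K→P→W: 5+7+14+18+9+7 = 60
W→E→B→R→P→K→W: 5+7+14+17+9+4 = 56
… (46 more)
The minimum is 52.
One optimal route: W → E → K → B → R → P → W (or its reverse).

Shortest round trip = 52.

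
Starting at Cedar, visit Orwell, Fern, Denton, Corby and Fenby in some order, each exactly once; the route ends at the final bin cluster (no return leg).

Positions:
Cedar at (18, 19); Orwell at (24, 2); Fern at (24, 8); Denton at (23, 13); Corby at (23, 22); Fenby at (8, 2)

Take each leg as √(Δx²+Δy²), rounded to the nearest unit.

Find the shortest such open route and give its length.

Minimum one-way distance = 42.

There are 5! = 120 possible orderings.
Cedar → Orwell → Fern → Denton → Corby → Fenby: 18+6+5+9+25 = 63
Cedar → Orwell → Fern → Denton → Fenby → Corby: 18+6+5+19+25 = 73
Cedar → Orwell → Fern → Corby → Denton → Fenby: 18+6+14+9+19 = 66
Cedar → Orwell → Fern → Corby → Fenby → Denton: 18+6+14+25+19 = 82
Cedar → Orwell → Fern → Fenby → Denton → Corby: 18+6+17+19+9 = 69
Cedar → Orwell → Fern → Fenby → Corby → Denton: 18+6+17+25+9 = 75
Cedar → Orwell → Denton → Fern → Corby → Fenby: 18+11+5+14+25 = 73
Cedar → Orwell → Denton → Fern → Fenby → Corby: 18+11+5+17+25 = 76
Cedar → Orwell → Denton → Corby → Fern → Fenby: 18+11+9+14+17 = 69
Cedar → Orwell → Denton → Corby → Fenby → Fern: 18+11+9+25+17 = 80
Cedar → Orwell → Denton → Fenby → Fern → Corby: 18+11+19+17+14 = 79
Cedar → Orwell → Denton → Fenby → Corby → Fern: 18+11+19+25+14 = 87
Cedar → Orwell → Corby → Fern → Denton → Fenby: 18+20+14+5+19 = 76
Cedar → Orwell → Corby → Fern → Fenby → Denton: 18+20+14+17+19 = 88
… (106 more)
Cedar → Corby → Denton → Fern → Orwell → Fenby: 6+9+5+6+16 = 42  ← best
The minimum is 42.
One shortest path: Cedar → Corby → Denton → Fern → Orwell → Fenby.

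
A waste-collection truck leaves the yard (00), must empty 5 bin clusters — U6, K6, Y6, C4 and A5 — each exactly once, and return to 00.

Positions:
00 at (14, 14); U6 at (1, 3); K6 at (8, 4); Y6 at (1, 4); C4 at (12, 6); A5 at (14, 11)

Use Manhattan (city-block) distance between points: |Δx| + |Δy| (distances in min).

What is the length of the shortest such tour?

Minimum total distance: 48 min.

There are 60 distinct closed tours to check (reversals are equivalent).
00 → U6 → K6 → Y6 → C4 → A5 → 00: 24+8+7+13+7+3 = 62
00 → U6 → K6 → Y6 → A5 → C4 → 00: 24+8+7+20+7+10 = 76
00 → U6 → K6 → C4 → Y6 → A5 → 00: 24+8+6+13+20+3 = 74
00 → U6 → K6 → C4 → A5 → Y6 → 00: 24+8+6+7+20+23 = 88
00 → U6 → K6 → A5 → Y6 → C4 → 00: 24+8+13+20+13+10 = 88
00 → U6 → K6 → A5 → C4 → Y6 → 00: 24+8+13+7+13+23 = 88
00 → U6 → Y6 → K6 → C4 → A5 → 00: 24+1+7+6+7+3 = 48
00 → U6 → Y6 → K6 → A5 → C4 → 00: 24+1+7+13+7+10 = 62
00 → U6 → Y6 → C4 → K6 → A5 → 00: 24+1+13+6+13+3 = 60
00 → U6 → Y6 → C4 → A5 → K6 → 00: 24+1+13+7+13+16 = 74
00 → U6 → Y6 → A5 → K6 → C4 → 00: 24+1+20+13+6+10 = 74
00 → U6 → Y6 → A5 → C4 → K6 → 00: 24+1+20+7+6+16 = 74
00 → U6 → C4 → K6 → Y6 → A5 → 00: 24+14+6+7+20+3 = 74
00 → U6 → C4 → K6 → A5 → Y6 → 00: 24+14+6+13+20+23 = 100
… (46 more)
The minimum is 48.
One optimal route: 00 → U6 → Y6 → K6 → C4 → A5 → 00 (or its reverse).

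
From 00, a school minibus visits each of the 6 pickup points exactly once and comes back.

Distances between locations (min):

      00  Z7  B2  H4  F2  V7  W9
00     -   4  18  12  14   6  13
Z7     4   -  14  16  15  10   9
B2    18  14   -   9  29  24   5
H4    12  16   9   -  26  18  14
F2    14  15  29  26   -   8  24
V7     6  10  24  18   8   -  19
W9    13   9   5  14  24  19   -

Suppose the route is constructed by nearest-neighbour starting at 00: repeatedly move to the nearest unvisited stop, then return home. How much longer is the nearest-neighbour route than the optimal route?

The nearest-neighbour route is 3 min longer than optimal.

00: Z7=4, V7=6, H4=12, W9=13, F2=14, B2=18 ⇒ Z7
Z7: W9=9, V7=10, B2=14, F2=15, H4=16 ⇒ W9
W9: B2=5, H4=14, V7=19, F2=24 ⇒ B2
B2: H4=9, V7=24, F2=29 ⇒ H4
H4: V7=18, F2=26 ⇒ V7
V7: F2=8 ⇒ F2
NN route 00 → Z7 → W9 → B2 → H4 → V7 → F2 → 00 costs 67.
Optimal: 00 → H4 → B2 → W9 → Z7 → F2 → V7 → 00 costs 64 (by enumerating all 360 distinct tours).
Excess = 67 − 64 = 3.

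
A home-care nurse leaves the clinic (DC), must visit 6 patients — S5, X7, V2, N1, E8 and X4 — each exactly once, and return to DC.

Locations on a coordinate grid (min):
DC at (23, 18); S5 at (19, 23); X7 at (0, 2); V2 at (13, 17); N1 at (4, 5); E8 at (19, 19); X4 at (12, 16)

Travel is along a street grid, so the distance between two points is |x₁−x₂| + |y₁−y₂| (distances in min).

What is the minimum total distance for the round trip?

Minimum total distance: 88 min.

There are 360 distinct closed tours to check (reversals are equivalent).
DC - S5 - X7 - V2 - N1 - E8 - X4 - DC: 9+40+28+21+29+10+13 = 150
DC - S5 - X7 - V2 - N1 - X4 - E8 - DC: 9+40+28+21+19+10+5 = 132
DC - S5 - X7 - V2 - E8 - N1 - X4 - DC: 9+40+28+8+29+19+13 = 146
DC - S5 - X7 - V2 - E8 - X4 - N1 - DC: 9+40+28+8+10+19+32 = 146
DC - S5 - X7 - V2 - X4 - N1 - E8 - DC: 9+40+28+2+19+29+5 = 132
DC - S5 - X7 - V2 - X4 - E8 - N1 - DC: 9+40+28+2+10+29+32 = 150
DC - S5 - X7 - N1 - V2 - E8 - X4 - DC: 9+40+7+21+8+10+13 = 108
DC - S5 - X7 - N1 - V2 - X4 - E8 - DC: 9+40+7+21+2+10+5 = 94
… (352 more)
DC - S5 - E8 - X7 - N1 - X4 - V2 - DC: 9+4+36+7+19+2+11 = 88  ← best
The minimum is 88.
One optimal route: DC → S5 → E8 → X7 → N1 → X4 → V2 → DC (or its reverse).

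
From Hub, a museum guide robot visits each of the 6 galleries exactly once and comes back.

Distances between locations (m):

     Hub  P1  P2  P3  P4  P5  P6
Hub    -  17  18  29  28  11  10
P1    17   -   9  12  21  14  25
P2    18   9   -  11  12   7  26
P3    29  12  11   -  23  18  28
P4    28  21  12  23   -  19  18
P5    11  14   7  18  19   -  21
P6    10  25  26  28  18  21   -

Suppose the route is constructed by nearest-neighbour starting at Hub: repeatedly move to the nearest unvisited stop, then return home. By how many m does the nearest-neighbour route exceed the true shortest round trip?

The nearest-neighbour route is 14 m longer than optimal.

From Hub: P6=10, P5=11, P1=17, P2=18, P4=28, P3=29 → choose P6 (10).
From P6: P4=18, P5=21, P1=25, P2=26, P3=28 → choose P4 (18).
From P4: P2=12, P5=19, P1=21, P3=23 → choose P2 (12).
From P2: P5=7, P1=9, P3=11 → choose P5 (7).
From P5: P1=14, P3=18 → choose P1 (14).
From P1: P3=12 → choose P3 (12).
NN route Hub → P6 → P4 → P2 → P5 → P1 → P3 → Hub costs 102.
Optimal: Hub → P5 → P1 → P3 → P2 → P4 → P6 → Hub costs 88 (by enumerating all 360 distinct tours).
Excess = 102 − 88 = 14.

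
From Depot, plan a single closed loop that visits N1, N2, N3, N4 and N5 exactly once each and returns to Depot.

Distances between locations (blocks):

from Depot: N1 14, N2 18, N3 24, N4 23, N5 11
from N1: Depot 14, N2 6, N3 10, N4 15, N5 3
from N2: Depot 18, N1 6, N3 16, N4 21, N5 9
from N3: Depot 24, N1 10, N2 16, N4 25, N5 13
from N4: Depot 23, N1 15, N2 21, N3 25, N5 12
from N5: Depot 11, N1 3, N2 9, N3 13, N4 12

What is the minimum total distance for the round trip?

Shortest round trip = 82 blocks.

Depot - N1 - N2 - N3 - N4 - N5 - Depot: 14+6+16+25+12+11 = 84
Depot - N1 - N2 - N3 - N5 - N4 - Depot: 14+6+16+13+12+23 = 84
Depot - N1 - N2 - N4 - N3 - N5 - Depot: 14+6+21+25+13+11 = 90
Depot - N1 - N2 - N4 - N5 - N3 - Depot: 14+6+21+12+13+24 = 90
Depot - N1 - N2 - N5 - N3 - N4 - Depot: 14+6+9+13+25+23 = 90
Depot - N1 - N2 - N5 - N4 - N3 - Depot: 14+6+9+12+25+24 = 90
Depot - N1 - N3 - N2 - N4 - N5 - Depot: 14+10+16+21+12+11 = 84
Depot - N1 - N3 - N2 - N5 - N4 - Depot: 14+10+16+9+12+23 = 84
Depot - N1 - N3 - N4 - N2 - N5 - Depot: 14+10+25+21+9+11 = 90
Depot - N1 - N3 - N4 - N5 - N2 - Depot: 14+10+25+12+9+18 = 88
Depot - N1 - N3 - N5 - N2 - N4 - Depot: 14+10+13+9+21+23 = 90
Depot - N1 - N3 - N5 - N4 - N2 - Depot: 14+10+13+12+21+18 = 88
Depot - N1 - N4 - N2 - N3 - N5 - Depot: 14+15+21+16+13+11 = 90
Depot - N1 - N4 - N2 - N5 - N3 - Depot: 14+15+21+9+13+24 = 96
… (46 more)
Depot - N2 - N1 - N3 - N4 - N5 - Depot: 18+6+10+25+12+11 = 82  ← best
The minimum is 82.
One optimal route: Depot → N2 → N1 → N3 → N4 → N5 → Depot (or its reverse).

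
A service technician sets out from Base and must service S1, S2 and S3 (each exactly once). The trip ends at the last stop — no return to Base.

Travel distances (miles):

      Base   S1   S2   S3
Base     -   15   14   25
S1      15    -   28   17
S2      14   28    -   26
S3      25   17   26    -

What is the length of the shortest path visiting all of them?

Minimum one-way distance = 57 miles.

There are 3! = 6 possible orderings.
Base - S1 - S2 - S3: 15+28+26 = 69
Base - S1 - S3 - S2: 15+17+26 = 58
Base - S2 - S1 - S3: 14+28+17 = 59
Base - S2 - S3 - S1: 14+26+17 = 57
Base - S3 - S1 - S2: 25+17+28 = 70
Base - S3 - S2 - S1: 25+26+28 = 79
The minimum is 57.
One shortest path: Base → S2 → S3 → S1.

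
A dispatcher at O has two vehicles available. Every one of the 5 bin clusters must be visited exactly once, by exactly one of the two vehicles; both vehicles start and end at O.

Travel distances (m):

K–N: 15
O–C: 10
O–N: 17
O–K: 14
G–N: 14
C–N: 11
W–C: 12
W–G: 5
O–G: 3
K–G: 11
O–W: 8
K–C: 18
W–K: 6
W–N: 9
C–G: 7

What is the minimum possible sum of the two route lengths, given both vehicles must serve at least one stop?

56 m — the smallest possible combined total.

There are 2^4 − 1 = 15 ways to divide the 5 stops into two non-empty groups. For each, the best each vehicle can do is its own shortest tour through its group:
  {W} + {K, C, G, N}: 16 + 50 = 66
  {K} + {W, C, G, N}: 28 + 38 = 66
  {W, K} + {C, G, N}: 28 + 38 = 66
  {C} + {W, K, G, N}: 20 + 46 = 66
  {W, C} + {K, G, N}: 30 + 46 = 76
  {K, C} + {W, G, N}: 42 + 34 = 76
  … (15 splits in total)
  {G} + {W, K, C, N}: 6 + 50 = 56  ← best
Best: vehicle 1 O → G → O = 6; vehicle 2 O → W → K → N → C → O = 50; combined 56.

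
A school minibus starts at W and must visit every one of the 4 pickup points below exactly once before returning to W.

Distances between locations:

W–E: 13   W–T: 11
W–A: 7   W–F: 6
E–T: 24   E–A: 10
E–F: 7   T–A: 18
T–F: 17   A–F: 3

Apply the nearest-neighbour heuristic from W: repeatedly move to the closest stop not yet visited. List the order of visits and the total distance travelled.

54 along W → F → A → E → T → W.

At W the remaining stops are F 6, A 7, T 11, E 13; go to F.
At F the remaining stops are A 3, E 7, T 17; go to A.
At A the remaining stops are E 10, T 18; go to E.
At E the remaining stops are T 24; go to T.
Return T→W: 11.
Total = 6 + 3 + 10 + 24 + 11 = 54.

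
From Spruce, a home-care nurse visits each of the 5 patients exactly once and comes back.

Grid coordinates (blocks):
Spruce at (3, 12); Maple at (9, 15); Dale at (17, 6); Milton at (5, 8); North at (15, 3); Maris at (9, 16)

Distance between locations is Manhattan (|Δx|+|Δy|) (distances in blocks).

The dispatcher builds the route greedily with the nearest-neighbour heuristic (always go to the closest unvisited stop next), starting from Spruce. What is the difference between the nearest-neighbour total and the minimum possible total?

From Spruce: Milton=6, Maple=9, Maris=10, Dale=20, North=21 → choose Milton (6).
From Milton: Maple=11, Maris=12, Dale=14, North=15 → choose Maple (11).
From Maple: Maris=1, Dale=17, North=18 → choose Maris (1).
From Maris: Dale=18, North=19 → choose Dale (18).
From Dale: North=5 → choose North (5).
NN route Spruce → Milton → Maple → Maris → Dale → North → Spruce costs 62.
Optimal: Spruce → Maple → Maris → Dale → North → Milton → Spruce costs 54 (by enumerating all 60 distinct tours).
Excess = 62 − 54 = 8.

Excess over optimum: 8 blocks.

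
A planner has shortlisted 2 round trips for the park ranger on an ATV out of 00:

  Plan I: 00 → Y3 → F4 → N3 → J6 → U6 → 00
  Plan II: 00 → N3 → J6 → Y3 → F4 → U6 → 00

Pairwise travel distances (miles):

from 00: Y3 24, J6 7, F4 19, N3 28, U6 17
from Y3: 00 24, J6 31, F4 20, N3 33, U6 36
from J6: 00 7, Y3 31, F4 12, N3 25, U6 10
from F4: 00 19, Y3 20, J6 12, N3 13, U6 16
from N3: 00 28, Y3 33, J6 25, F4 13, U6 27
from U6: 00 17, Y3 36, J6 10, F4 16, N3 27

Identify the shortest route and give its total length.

109 miles — Plan I is the shortest.

Plan I: 24 + 20 + 13 + 25 + 10 + 17 = 109
Plan II: 28 + 25 + 31 + 20 + 16 + 17 = 137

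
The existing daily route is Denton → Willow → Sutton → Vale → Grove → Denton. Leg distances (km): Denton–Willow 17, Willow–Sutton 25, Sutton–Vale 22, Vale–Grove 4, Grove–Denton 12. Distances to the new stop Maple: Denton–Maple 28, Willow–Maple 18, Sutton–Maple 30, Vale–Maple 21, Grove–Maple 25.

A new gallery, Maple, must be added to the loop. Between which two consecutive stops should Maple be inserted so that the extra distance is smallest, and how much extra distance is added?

Minimum extra distance: 23 km, inserting Maple between Willow and Sutton.

Insertion cost between consecutive stops i–j is d(i,Maple) + d(Maple,j) − d(i,j):
  between Denton and Willow: 28 + 18 − 17 = 29
  between Willow and Sutton: 18 + 30 − 25 = 23
  between Sutton and Vale: 30 + 21 − 22 = 29
  between Vale and Grove: 21 + 25 − 4 = 42
  between Grove and Denton: 25 + 28 − 12 = 41
Cheapest insertion is between Willow and Sutton, adding 23.
New total = 80 + 23 = 103.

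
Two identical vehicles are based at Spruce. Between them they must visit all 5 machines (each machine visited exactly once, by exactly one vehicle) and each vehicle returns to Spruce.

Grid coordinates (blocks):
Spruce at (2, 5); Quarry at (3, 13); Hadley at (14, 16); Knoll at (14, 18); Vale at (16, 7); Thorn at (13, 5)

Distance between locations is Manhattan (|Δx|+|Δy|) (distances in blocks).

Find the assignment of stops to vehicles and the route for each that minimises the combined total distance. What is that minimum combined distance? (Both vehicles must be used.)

Check every non-empty split of the stops between the two vehicles; for each half take its own optimal tour:
  {Quarry} + {Hadley, Knoll, Vale, Thorn}: 18 + 54 = 72
  {Hadley} + {Quarry, Knoll, Vale, Thorn}: 46 + 54 = 100
  {Quarry, Hadley} + {Knoll, Vale, Thorn}: 46 + 54 = 100
  {Knoll} + {Quarry, Hadley, Vale, Thorn}: 50 + 50 = 100
  {Quarry, Knoll} + {Hadley, Vale, Thorn}: 50 + 50 = 100
  {Hadley, Knoll} + {Quarry, Vale, Thorn}: 50 + 44 = 94
  … (15 splits in total)
Best: vehicle 1 Spruce → Quarry → Spruce = 18; vehicle 2 Spruce → Hadley → Knoll → Vale → Thorn → Spruce = 54; combined 72.

Minimum combined distance: 72 blocks.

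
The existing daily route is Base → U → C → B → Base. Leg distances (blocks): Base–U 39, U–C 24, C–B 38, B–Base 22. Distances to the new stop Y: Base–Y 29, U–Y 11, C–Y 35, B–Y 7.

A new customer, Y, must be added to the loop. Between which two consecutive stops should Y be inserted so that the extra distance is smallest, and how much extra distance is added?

Insertion cost between consecutive stops i–j is d(i,Y) + d(Y,j) − d(i,j):
  between Base and U: 29 + 11 − 39 = 1
  between U and C: 11 + 35 − 24 = 22
  between C and B: 35 + 7 − 38 = 4
  between B and Base: 7 + 29 − 22 = 14
Cheapest insertion is between Base and U, adding 1.
New total = 123 + 1 = 124.

Adding 1 blocks by placing Y on the Base–U leg.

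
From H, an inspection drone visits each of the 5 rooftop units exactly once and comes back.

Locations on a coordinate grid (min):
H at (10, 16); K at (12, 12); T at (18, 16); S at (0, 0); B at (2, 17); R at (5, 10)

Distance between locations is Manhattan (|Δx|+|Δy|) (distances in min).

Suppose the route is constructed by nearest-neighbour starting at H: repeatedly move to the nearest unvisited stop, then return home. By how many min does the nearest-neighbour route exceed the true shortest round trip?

From H: K=6, T=8, B=9, R=11, S=26 → choose K (6).
From K: R=9, T=10, B=15, S=24 → choose R (9).
From R: B=10, S=15, T=19 → choose B (10).
From B: T=17, S=19 → choose T (17).
From T: S=34 → choose S (34).
NN route H → K → R → B → T → S → H costs 102.
Optimal: H → T → K → R → S → B → H costs 70 (by enumerating all 60 distinct tours).
Excess = 102 − 70 = 32.

32 min longer than the optimal tour.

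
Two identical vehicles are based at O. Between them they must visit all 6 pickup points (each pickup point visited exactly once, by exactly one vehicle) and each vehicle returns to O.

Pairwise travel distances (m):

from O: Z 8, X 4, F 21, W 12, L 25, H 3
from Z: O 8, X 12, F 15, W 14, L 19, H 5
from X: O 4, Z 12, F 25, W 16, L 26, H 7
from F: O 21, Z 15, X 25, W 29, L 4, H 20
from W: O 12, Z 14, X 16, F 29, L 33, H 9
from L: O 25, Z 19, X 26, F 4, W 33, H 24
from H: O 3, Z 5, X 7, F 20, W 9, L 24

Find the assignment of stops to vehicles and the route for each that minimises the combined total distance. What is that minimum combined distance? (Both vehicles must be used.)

Try each way of splitting the stops between the two vehicles (each non-empty) and, for each split, find the best tour for each vehicle:
  {Z} + {X, F, W, L, H}: 16 + 75 = 91
  {X} + {Z, F, W, L, H}: 8 + 70 = 78
  {Z, X} + {F, W, L, H}: 24 + 70 = 94
  {F} + {Z, X, W, L, H}: 42 + 75 = 117
  {Z, F} + {X, W, L, H}: 44 + 75 = 119
  {X, F} + {Z, W, L, H}: 50 + 70 = 120
  … (31 splits in total)
Best: vehicle 1 O → X → O = 8; vehicle 2 O → F → L → Z → W → H → O = 70; combined 78.

78 m — the smallest possible combined total.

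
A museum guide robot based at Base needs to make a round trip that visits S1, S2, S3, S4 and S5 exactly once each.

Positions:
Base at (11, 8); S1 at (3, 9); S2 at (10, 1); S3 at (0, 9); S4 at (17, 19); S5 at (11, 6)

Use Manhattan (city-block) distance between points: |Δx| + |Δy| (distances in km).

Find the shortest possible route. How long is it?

Shortest round trip = 70 km.

With 5 stops there are 5!/2 = 60 distinct round trips (a route and its reverse cost the same).
Base→S1→S2→S3→S4→S5→Base: 9+15+18+27+19+2 = 90
Base→S1→S2→S3→S5→S4→Base: 9+15+18+14+19+17 = 92
Base→S1→S2→S4→S3→S5→Base: 9+15+25+27+14+2 = 92
Base→S1→S2→S4→S5→S3→Base: 9+15+25+19+14+12 = 94
Base→S1→S2→S5→S3→S4→Base: 9+15+6+14+27+17 = 88
Base→S1→S2→S5→S4→S3→Base: 9+15+6+19+27+12 = 88
Base→S1→S3→S2→S4→S5→Base: 9+3+18+25+19+2 = 76
Base→S1→S3→S2→S5→S4→Base: 9+3+18+6+19+17 = 72
Base→S1→S3→S4→S2→S5→Base: 9+3+27+25+6+2 = 72
Base→S1→S3→S4→S5→S2→Base: 9+3+27+19+6+8 = 72
Base→S1→S3→S5→S2→S4→Base: 9+3+14+6+25+17 = 74
Base→S1→S3→S5→S4→S2→Base: 9+3+14+19+25+8 = 78
Base→S1→S4→S2→S3→S5→Base: 9+24+25+18+14+2 = 92
Base→S1→S4→S2→S5→S3→Base: 9+24+25+6+14+12 = 90
… (46 more)
Base→S4→S1→S3→S2→S5→Base: 17+24+3+18+6+2 = 70  ← best
The minimum is 70.
One optimal route: Base → S4 → S1 → S3 → S2 → S5 → Base (or its reverse).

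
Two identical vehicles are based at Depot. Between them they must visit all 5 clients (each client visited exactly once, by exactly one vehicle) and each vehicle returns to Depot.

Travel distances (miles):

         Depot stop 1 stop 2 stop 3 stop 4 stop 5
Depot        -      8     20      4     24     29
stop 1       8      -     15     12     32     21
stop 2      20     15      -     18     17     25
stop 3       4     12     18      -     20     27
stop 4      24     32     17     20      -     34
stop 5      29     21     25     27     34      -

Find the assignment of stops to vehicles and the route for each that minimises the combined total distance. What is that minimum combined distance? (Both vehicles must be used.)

Minimum combined distance: 103 miles.

Try each way of splitting the stops between the two vehicles (each non-empty) and, for each split, find the best tour for each vehicle:
  {stop 1} + {stop 2, stop 3, stop 4, stop 5}: 16 + 95 = 111
  {stop 2} + {stop 1, stop 3, stop 4, stop 5}: 40 + 87 = 127
  {stop 1, stop 2} + {stop 3, stop 4, stop 5}: 43 + 87 = 130
  {stop 3} + {stop 1, stop 2, stop 4, stop 5}: 8 + 95 = 103
  {stop 1, stop 3} + {stop 2, stop 4, stop 5}: 24 + 95 = 119
  {stop 2, stop 3} + {stop 1, stop 4, stop 5}: 42 + 87 = 129
  … (15 splits in total)
Best: vehicle 1 Depot → stop 3 → Depot = 8; vehicle 2 Depot → stop 1 → stop 5 → stop 2 → stop 4 → Depot = 95; combined 103.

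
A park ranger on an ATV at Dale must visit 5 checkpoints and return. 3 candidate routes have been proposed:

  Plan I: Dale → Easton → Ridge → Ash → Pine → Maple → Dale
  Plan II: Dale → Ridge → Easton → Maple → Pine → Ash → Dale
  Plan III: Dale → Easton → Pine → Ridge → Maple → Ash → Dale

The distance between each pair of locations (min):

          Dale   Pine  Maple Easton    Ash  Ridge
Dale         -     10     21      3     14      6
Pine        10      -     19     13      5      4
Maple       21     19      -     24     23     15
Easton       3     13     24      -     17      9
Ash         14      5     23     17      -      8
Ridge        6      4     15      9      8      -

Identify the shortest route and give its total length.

Plan I: 3 + 9 + 8 + 5 + 19 + 21 = 65
Plan II: 6 + 9 + 24 + 19 + 5 + 14 = 77
Plan III: 3 + 13 + 4 + 15 + 23 + 14 = 72

Shortest is Plan I, total 65 min.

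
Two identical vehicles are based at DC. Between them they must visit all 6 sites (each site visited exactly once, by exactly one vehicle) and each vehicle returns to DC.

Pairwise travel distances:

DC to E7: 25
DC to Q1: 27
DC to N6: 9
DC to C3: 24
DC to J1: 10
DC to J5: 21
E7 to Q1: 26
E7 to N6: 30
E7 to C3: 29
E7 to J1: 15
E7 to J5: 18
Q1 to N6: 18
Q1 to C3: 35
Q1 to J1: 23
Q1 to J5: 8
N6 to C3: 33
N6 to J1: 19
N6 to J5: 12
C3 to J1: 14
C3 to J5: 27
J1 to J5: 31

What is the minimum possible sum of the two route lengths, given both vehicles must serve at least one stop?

Try each way of splitting the stops between the two vehicles (each non-empty) and, for each split, find the best tour for each vehicle:
  {E7} + {Q1, N6, C3, J1, J5}: 50 + 86 = 136
  {Q1} + {E7, N6, C3, J1, J5}: 54 + 92 = 146
  {E7, Q1} + {N6, C3, J1, J5}: 78 + 72 = 150
  {N6} + {E7, Q1, C3, J1, J5}: 18 + 106 = 124
  {E7, N6} + {Q1, C3, J1, J5}: 64 + 86 = 150
  {Q1, N6} + {E7, C3, J1, J5}: 54 + 92 = 146
  … (31 splits in total)
Best: vehicle 1 DC → N6 → DC = 18; vehicle 2 DC → Q1 → J5 → E7 → C3 → J1 → DC = 106; combined 124.

124 — the smallest possible combined total.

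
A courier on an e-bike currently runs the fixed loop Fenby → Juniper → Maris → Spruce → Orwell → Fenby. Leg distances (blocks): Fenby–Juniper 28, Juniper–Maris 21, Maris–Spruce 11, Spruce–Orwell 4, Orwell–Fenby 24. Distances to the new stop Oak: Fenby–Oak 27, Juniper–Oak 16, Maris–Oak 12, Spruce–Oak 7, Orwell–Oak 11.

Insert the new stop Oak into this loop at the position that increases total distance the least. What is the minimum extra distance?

Insertion cost between consecutive stops i–j is d(i,Oak) + d(Oak,j) − d(i,j):
  between Fenby and Juniper: 27 + 16 − 28 = 15
  between Juniper and Maris: 16 + 12 − 21 = 7
  between Maris and Spruce: 12 + 7 − 11 = 8
  between Spruce and Orwell: 7 + 11 − 4 = 14
  between Orwell and Fenby: 11 + 27 − 24 = 14
Cheapest insertion is between Juniper and Maris, adding 7.
New total = 88 + 7 = 95.

Adding 7 blocks by placing Oak on the Juniper–Maris leg.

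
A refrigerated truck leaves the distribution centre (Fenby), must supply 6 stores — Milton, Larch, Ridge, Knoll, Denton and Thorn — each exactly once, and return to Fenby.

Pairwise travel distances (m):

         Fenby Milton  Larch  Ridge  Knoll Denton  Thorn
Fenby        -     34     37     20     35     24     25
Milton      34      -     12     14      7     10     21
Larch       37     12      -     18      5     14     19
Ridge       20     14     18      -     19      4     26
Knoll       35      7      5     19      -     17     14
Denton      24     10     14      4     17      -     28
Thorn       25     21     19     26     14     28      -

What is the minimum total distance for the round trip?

There are 360 distinct closed tours to check (reversals are equivalent).
Fenby → Milton → Larch → Ridge → Knoll → Denton → Thorn → Fenby: 34+12+18+19+17+28+25 = 153
Fenby → Milton → Larch → Ridge → Knoll → Thorn → Denton → Fenby: 34+12+18+19+14+28+24 = 149
Fenby → Milton → Larch → Ridge → Denton → Knoll → Thorn → Fenby: 34+12+18+4+17+14+25 = 124
Fenby → Milton → Larch → Ridge → Denton → Thorn → Knoll → Fenby: 34+12+18+4+28+14+35 = 145
Fenby → Milton → Larch → Ridge → Thorn → Knoll → Denton → Fenby: 34+12+18+26+14+17+24 = 145
Fenby → Milton → Larch → Ridge → Thorn → Denton → Knoll → Fenby: 34+12+18+26+28+17+35 = 170
Fenby → Milton → Larch → Knoll → Ridge → Denton → Thorn → Fenby: 34+12+5+19+4+28+25 = 127
Fenby → Milton → Larch → Knoll → Ridge → Thorn → Denton → Fenby: 34+12+5+19+26+28+24 = 148
… (352 more)
Fenby → Ridge → Denton → Milton → Larch → Knoll → Thorn → Fenby: 20+4+10+12+5+14+25 = 90  ← best
The minimum is 90.
One optimal route: Fenby → Ridge → Denton → Milton → Larch → Knoll → Thorn → Fenby (or its reverse).

Shortest round trip = 90 m.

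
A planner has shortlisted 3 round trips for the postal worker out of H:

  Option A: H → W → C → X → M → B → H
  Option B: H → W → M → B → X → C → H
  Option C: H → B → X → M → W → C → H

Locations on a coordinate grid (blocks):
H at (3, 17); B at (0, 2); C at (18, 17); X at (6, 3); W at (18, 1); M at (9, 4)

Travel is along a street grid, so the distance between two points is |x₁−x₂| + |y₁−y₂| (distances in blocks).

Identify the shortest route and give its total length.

Option A: 31 + 16 + 26 + 4 + 11 + 18 = 106
Option B: 31 + 12 + 11 + 7 + 26 + 15 = 102
Option C: 18 + 7 + 4 + 12 + 16 + 15 = 72

72 blocks — Option C is the shortest.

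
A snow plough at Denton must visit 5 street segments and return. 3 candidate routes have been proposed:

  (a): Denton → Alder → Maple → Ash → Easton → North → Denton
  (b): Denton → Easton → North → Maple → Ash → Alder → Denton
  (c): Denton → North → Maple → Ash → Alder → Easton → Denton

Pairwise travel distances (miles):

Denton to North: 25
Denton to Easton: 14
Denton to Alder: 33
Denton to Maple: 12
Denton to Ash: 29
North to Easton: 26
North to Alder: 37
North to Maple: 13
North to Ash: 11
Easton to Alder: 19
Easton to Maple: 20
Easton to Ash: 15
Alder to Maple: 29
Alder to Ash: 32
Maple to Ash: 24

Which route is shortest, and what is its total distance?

Shortest is (c), total 127 miles.

(a): 33 + 29 + 24 + 15 + 26 + 25 = 152
(b): 14 + 26 + 13 + 24 + 32 + 33 = 142
(c): 25 + 13 + 24 + 32 + 19 + 14 = 127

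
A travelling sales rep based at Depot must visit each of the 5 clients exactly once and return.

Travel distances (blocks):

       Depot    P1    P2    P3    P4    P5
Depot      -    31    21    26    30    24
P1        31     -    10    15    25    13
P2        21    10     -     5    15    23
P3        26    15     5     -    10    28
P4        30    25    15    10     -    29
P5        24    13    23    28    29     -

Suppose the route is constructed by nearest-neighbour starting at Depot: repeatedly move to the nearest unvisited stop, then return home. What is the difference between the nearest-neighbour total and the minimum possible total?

From Depot: P2=21, P5=24, P3=26, P4=30, P1=31 → choose P2 (21).
From P2: P3=5, P1=10, P4=15, P5=23 → choose P3 (5).
From P3: P4=10, P1=15, P5=28 → choose P4 (10).
From P4: P1=25, P5=29 → choose P1 (25).
From P1: P5=13 → choose P5 (13).
NN route Depot → P2 → P3 → P4 → P1 → P5 → Depot costs 98.
Optimal: Depot → P4 → P3 → P2 → P1 → P5 → Depot costs 92 (by enumerating all 60 distinct tours).
Excess = 98 − 92 = 6.

6 blocks longer than the optimal tour.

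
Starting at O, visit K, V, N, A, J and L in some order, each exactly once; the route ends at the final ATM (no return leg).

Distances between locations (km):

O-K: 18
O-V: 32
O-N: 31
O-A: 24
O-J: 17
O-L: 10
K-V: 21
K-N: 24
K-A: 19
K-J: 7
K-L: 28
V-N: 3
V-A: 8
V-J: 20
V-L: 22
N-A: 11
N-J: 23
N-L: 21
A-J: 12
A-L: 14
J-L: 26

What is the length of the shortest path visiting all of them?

Shortest open route: 61 km.

There are 6! = 720 possible orderings.
O→K→V→N→A→J→L: 18+21+3+11+12+26 = 91
O→K→V→N→A→L→J: 18+21+3+11+14+26 = 93
O→K→V→N→J→A→L: 18+21+3+23+12+14 = 91
O→K→V→N→J→L→A: 18+21+3+23+26+14 = 105
O→K→V→N→L→A→J: 18+21+3+21+14+12 = 89
O→K→V→N→L→J→A: 18+21+3+21+26+12 = 101
O→K→V→A→N→J→L: 18+21+8+11+23+26 = 107
O→K→V→A→N→L→J: 18+21+8+11+21+26 = 105
… (712 more)
O→L→N→V→A→J→K: 10+21+3+8+12+7 = 61  ← best
The minimum is 61.
One shortest path: O → L → N → V → A → J → K.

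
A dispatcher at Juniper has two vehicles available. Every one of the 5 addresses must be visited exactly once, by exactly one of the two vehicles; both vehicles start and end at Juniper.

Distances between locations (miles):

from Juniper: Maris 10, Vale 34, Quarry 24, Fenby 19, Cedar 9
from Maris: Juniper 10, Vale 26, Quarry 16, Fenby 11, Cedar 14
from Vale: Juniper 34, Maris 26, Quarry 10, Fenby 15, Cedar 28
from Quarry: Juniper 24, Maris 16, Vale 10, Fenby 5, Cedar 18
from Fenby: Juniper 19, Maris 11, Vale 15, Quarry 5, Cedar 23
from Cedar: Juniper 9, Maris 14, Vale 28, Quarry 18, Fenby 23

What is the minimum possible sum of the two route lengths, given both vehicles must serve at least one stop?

Try each way of splitting the stops between the two vehicles (each non-empty) and, for each split, find the best tour for each vehicle:
  {Maris} + {Vale, Quarry, Fenby, Cedar}: 20 + 71 = 91
  {Vale} + {Maris, Quarry, Fenby, Cedar}: 68 + 53 = 121
  {Maris, Vale} + {Quarry, Fenby, Cedar}: 70 + 51 = 121
  {Quarry} + {Maris, Vale, Fenby, Cedar}: 48 + 73 = 121
  {Maris, Quarry} + {Vale, Fenby, Cedar}: 50 + 71 = 121
  {Vale, Quarry} + {Maris, Fenby, Cedar}: 68 + 53 = 121
  … (15 splits in total)
  {Maris, Vale, Quarry, Fenby} + {Cedar}: 70 + 18 = 88  ← best
Best: vehicle 1 Juniper → Maris → Vale → Quarry → Fenby → Juniper = 70; vehicle 2 Juniper → Cedar → Juniper = 18; combined 88.

Minimum combined distance: 88 miles.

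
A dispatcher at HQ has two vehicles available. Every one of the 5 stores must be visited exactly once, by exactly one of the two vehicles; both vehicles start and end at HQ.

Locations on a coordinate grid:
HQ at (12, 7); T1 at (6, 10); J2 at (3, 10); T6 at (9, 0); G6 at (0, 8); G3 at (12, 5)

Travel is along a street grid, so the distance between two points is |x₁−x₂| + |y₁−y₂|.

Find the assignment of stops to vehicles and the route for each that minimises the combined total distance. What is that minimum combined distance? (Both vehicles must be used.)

Try each way of splitting the stops between the two vehicles (each non-empty) and, for each split, find the best tour for each vehicle:
  {T1} + {J2, T6, G6, G3}: 18 + 44 = 62
  {J2} + {T1, T6, G6, G3}: 24 + 44 = 68
  {T1, J2} + {T6, G6, G3}: 24 + 40 = 64
  {T6} + {T1, J2, G6, G3}: 20 + 34 = 54
  {T1, T6} + {J2, G6, G3}: 32 + 34 = 66
  {J2, T6} + {T1, G6, G3}: 38 + 34 = 72
  … (15 splits in total)
  {T1, J2, T6, G6} + {G3}: 44 + 4 = 48  ← best
Best: vehicle 1 HQ → T1 → J2 → G6 → T6 → HQ = 44; vehicle 2 HQ → G3 → HQ = 4; combined 48.

Minimum combined distance: 48.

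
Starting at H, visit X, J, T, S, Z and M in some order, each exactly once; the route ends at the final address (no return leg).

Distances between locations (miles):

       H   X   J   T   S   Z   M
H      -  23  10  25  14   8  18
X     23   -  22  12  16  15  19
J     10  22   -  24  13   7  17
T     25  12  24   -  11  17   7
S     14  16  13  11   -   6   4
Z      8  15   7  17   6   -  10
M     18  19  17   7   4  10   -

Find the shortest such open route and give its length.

Minimum one-way distance = 46 miles.

There are 6! = 720 possible orderings.
H→X→J→T→S→Z→M: 23+22+24+11+6+10 = 96
H→X→J→T→S→M→Z: 23+22+24+11+4+10 = 94
H→X→J→T→Z→S→M: 23+22+24+17+6+4 = 96
H→X→J→T→Z→M→S: 23+22+24+17+10+4 = 100
H→X→J→T→M→S→Z: 23+22+24+7+4+6 = 86
H→X→J→T→M→Z→S: 23+22+24+7+10+6 = 92
H→X→J→S→T→Z→M: 23+22+13+11+17+10 = 96
H→X→J→S→T→M→Z: 23+22+13+11+7+10 = 86
… (712 more)
H→J→Z→S→M→T→X: 10+7+6+4+7+12 = 46  ← best
The minimum is 46.
One shortest path: H → J → Z → S → M → T → X.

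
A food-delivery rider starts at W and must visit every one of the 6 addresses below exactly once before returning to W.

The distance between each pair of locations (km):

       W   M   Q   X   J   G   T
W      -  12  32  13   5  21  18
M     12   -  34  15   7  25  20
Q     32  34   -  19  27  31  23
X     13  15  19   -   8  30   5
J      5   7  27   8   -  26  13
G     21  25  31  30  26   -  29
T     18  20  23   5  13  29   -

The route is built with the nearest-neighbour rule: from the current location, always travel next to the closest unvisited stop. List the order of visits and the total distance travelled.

Nearest-neighbour total = 107 km; route W → J → M → X → T → Q → G → W.

At W the remaining stops are J 5, M 12, X 13, T 18, G 21, Q 32; go to J.
At J the remaining stops are M 7, X 8, T 13, G 26, Q 27; go to M.
At M the remaining stops are X 15, T 20, G 25, Q 34; go to X.
At X the remaining stops are T 5, Q 19, G 30; go to T.
At T the remaining stops are Q 23, G 29; go to Q.
At Q the remaining stops are G 31; go to G.
Return G→W: 21.
Total = 5 + 7 + 15 + 5 + 23 + 31 + 21 = 107.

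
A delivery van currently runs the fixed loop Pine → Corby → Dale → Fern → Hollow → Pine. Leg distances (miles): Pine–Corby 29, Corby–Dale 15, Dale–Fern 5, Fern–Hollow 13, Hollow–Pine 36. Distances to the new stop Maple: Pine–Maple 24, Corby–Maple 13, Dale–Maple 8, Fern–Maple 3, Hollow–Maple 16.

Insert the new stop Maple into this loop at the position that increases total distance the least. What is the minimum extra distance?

Insertion cost between consecutive stops i–j is d(i,Maple) + d(Maple,j) − d(i,j):
  between Pine and Corby: 24 + 13 − 29 = 8
  between Corby and Dale: 13 + 8 − 15 = 6
  between Dale and Fern: 8 + 3 − 5 = 6
  between Fern and Hollow: 3 + 16 − 13 = 6
  between Hollow and Pine: 16 + 24 − 36 = 4
Cheapest insertion is between Hollow and Pine, adding 4.
New total = 98 + 4 = 102.

+4 miles — insert Maple between Hollow and Pine.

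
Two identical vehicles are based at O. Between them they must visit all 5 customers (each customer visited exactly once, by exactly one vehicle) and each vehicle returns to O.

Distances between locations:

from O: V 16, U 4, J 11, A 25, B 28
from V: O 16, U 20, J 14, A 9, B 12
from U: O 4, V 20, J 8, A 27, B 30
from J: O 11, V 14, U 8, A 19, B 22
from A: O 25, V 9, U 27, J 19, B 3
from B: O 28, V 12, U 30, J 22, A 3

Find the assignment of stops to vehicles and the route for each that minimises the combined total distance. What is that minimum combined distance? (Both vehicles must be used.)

Try each way of splitting the stops between the two vehicles (each non-empty) and, for each split, find the best tour for each vehicle:
  {V} + {U, J, A, B}: 32 + 62 = 94
  {U} + {V, J, A, B}: 8 + 61 = 69
  {V, U} + {J, A, B}: 40 + 61 = 101
  {J} + {V, U, A, B}: 22 + 62 = 84
  {V, J} + {U, A, B}: 41 + 62 = 103
  {U, J} + {V, A, B}: 23 + 56 = 79
  … (15 splits in total)
Best: vehicle 1 O → U → O = 8; vehicle 2 O → V → A → B → J → O = 61; combined 69.

69 — the smallest possible combined total.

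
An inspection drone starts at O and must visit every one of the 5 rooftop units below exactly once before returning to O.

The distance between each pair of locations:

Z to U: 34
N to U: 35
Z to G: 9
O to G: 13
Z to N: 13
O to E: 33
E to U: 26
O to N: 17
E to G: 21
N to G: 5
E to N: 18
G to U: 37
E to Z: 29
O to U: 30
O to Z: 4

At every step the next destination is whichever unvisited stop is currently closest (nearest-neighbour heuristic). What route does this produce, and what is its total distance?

At O the remaining stops are Z 4, G 13, N 17, U 30, E 33; go to Z.
At Z the remaining stops are G 9, N 13, E 29, U 34; go to G.
At G the remaining stops are N 5, E 21, U 37; go to N.
At N the remaining stops are E 18, U 35; go to E.
At E the remaining stops are U 26; go to U.
Return U→O: 30.
Total = 4 + 9 + 5 + 18 + 26 + 30 = 92.

92 along O → Z → G → N → E → U → O.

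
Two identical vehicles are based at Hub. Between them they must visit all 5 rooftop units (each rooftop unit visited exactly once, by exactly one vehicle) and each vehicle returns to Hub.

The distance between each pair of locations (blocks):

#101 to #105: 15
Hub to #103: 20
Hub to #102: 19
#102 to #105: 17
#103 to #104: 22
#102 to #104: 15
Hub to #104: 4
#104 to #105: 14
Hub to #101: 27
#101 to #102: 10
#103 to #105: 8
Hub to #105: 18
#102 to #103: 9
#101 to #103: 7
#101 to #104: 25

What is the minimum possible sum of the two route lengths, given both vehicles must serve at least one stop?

70 blocks — the smallest possible combined total.

There are 2^4 − 1 = 15 ways to divide the 5 stops into two non-empty groups. For each, the best each vehicle can do is its own shortest tour through its group:
  {#101} + {#102, #103, #104, #105}: 54 + 54 = 108
  {#102} + {#101, #103, #104, #105}: 38 + 60 = 98
  {#101, #102} + {#103, #104, #105}: 56 + 46 = 102
  {#103} + {#101, #102, #104, #105}: 40 + 62 = 102
  {#101, #103} + {#102, #104, #105}: 54 + 54 = 108
  {#102, #103} + {#101, #104, #105}: 48 + 60 = 108
  … (15 splits in total)
  {#104} + {#101, #102, #103, #105}: 8 + 62 = 70  ← best
Best: vehicle 1 Hub → #104 → Hub = 8; vehicle 2 Hub → #102 → #101 → #103 → #105 → Hub = 62; combined 70.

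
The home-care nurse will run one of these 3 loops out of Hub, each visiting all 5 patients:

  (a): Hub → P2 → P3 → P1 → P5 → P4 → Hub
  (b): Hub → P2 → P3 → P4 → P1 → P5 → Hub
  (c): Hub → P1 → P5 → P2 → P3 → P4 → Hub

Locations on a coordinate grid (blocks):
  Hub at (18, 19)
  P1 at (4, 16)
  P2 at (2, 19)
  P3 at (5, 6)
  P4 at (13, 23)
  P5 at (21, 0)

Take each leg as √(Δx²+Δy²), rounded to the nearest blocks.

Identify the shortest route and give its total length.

(a): 16 + 13 + 10 + 23 + 24 + 6 = 92
(b): 16 + 13 + 19 + 11 + 23 + 19 = 101
(c): 14 + 23 + 27 + 13 + 19 + 6 = 102

92 blocks — (a) is the shortest.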